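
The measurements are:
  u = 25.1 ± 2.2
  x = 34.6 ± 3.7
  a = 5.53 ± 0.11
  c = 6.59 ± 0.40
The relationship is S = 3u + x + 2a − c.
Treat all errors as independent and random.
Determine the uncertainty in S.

Absolute uncertainties add in quadrature for a linear combination:
  (3·δu)² = 43.6;  (δx)² = 13.7;  (2·δa)² = 0.0484;  (δc)² = 0.160
δS = √(57.5) = 7.58

7.58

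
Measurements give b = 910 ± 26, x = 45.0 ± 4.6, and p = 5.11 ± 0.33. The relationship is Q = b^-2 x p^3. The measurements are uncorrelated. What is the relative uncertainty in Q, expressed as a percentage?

Q is a product of powers, so relative uncertainties combine in quadrature:
  (-2·δb/b)² = (-2×0.0286)² = 0.00327;  (1·δx/x)² = (1×0.102)² = 0.0104;  (3·δp/p)² = (3×0.0646)² = 0.0375
δQ/Q = √(0.0512) = 0.226

22.6%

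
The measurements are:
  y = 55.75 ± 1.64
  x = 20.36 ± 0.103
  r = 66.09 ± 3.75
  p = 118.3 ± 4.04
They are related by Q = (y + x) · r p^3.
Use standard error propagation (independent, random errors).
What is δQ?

9.92e+08

Let u = y + x = 76.11. δu = √(δy² + δx²) = √(2.69 + 0.0106) = 1.64, so δu/u = 0.0216.
Q is then a monomial in u, r, p:
δQ/Q = √((δu/u)² + (1·δr/r)² + (3·δp/p)²) = √(0.000466 + 0.00322 + 0.0105) = 0.119
Q = 8.328e+09, so δQ = 0.119 × 8.328e+09 = 9.92e+08.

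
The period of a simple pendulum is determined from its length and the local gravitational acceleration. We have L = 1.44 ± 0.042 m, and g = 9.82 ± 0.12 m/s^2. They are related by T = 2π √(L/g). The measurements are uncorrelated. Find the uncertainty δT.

0.0380 s

Relative error in a monomial: (δT/T)² = Σ (nᵢ · δxᵢ/xᵢ)².
  (½·δL/L)² = (0.5×0.0292)² = 0.000213;  (−½·δg/g)² = (-0.5×0.0122)² = 3.73e-05
δT/T = √(0.000250) = 0.0158
T = 2.41 s, so δT = 0.0158 × 2.41 = 0.0380 s.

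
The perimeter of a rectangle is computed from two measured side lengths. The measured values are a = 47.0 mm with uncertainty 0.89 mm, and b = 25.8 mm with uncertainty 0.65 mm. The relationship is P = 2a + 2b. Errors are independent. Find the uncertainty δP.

Each term contributes (cᵢ δxᵢ)² to (δP)²:
  (2·δa)² = 3.17;  (2·δb)² = 1.69
δP = √(4.86) = 2.20 mm

2.20 mm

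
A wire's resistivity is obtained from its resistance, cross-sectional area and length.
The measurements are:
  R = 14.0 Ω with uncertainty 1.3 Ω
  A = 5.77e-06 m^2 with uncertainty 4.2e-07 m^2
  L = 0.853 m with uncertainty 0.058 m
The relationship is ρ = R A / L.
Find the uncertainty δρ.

ρ is a product of powers, so relative uncertainties combine in quadrature:
  (1·δR/R)² = (1×0.0929)² = 0.00862;  (1·δA/A)² = (1×0.0728)² = 0.00530;  (-1·δL/L)² = (-1×0.0680)² = 0.00462
δρ/ρ = √(0.0185) = 0.136
ρ = 9.47e-05 Ω·m, so δρ = 0.136 × 9.47e-05 = 1.29e-05 Ω·m.

1.29e-05 Ω·m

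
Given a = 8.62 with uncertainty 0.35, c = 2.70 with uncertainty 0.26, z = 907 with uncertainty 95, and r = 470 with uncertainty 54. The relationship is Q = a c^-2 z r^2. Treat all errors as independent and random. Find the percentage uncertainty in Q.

32.0%

Since Q is a product/quotient, work with relative uncertainties:
  (1·δa/a)² = (1×0.0406)² = 0.00165;  (-2·δc/c)² = (-2×0.0963)² = 0.0371;  (1·δz/z)² = (1×0.105)² = 0.0110;  (2·δr/r)² = (2×0.115)² = 0.0528
δQ/Q = √(0.103) = 0.320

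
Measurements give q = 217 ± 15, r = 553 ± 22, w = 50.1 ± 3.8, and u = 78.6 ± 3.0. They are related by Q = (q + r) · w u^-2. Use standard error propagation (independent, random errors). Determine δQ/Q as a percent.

Let h = q + r = 770. δh = √(δq² + δr²) = √(225 + 484) = 26.6, so δh/h = 0.0346.
Q is then a monomial in h, w, u:
δQ/Q = √((δh/h)² + (1·δw/w)² + (-2·δu/u)²) = √(0.00120 + 0.00575 + 0.00583) = 0.113

11.3%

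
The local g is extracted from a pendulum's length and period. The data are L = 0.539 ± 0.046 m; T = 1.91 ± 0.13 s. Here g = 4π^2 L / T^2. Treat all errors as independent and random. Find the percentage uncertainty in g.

16.1%

Products/powers → add relative errors in quadrature, weighted by exponent:
  (1·δL/L)² = (1×0.0853)² = 0.00728;  (-2·δT/T)² = (-2×0.0681)² = 0.0185
δg/g = √(0.0258) = 0.161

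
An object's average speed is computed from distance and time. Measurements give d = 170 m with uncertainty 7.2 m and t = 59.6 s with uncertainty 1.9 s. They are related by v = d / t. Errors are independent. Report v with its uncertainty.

Since v is a product/quotient, work with relative uncertainties:
  (1·δd/d)² = (1×0.0424)² = 0.00179;  (-1·δt/t)² = (-1×0.0319)² = 0.00102
δv/v = √(0.00281) = 0.0530
v = 2.85 m/s, so δv = 0.0530 × 2.85 = 0.151 m/s.

2.85 ± 0.151 m/s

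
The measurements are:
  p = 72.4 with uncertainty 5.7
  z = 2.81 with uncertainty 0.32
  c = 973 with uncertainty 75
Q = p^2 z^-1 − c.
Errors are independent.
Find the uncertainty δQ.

370

Let w = p^2·z^-1 = 1870. δw/w = √((2·δp/p)² + (-1·δz/z)²) = √(0.0248 + 0.0130) = 0.194, so δw = 362.
Q = w − c: δQ = √(δw² + δc²) = √(1.31e+05 + 5620) = 370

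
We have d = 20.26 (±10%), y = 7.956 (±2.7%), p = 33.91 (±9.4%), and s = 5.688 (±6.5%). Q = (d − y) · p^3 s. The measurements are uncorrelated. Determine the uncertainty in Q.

Let u = d − y = 12.30. δu = √(δd² + δy²) = √(4.10 + 0.0461) = 2.04, so δu/u = 0.166.
Q is then a monomial in u, p, s:
δQ/Q = √((δu/u)² + (3·δp/p)² + (1·δs/s)²) = √(0.0274 + 0.0795 + 0.00423) = 0.333
Q = 2.729e+06, so δQ = 0.333 × 2.729e+06 = 9.1e+05.

9.1e+05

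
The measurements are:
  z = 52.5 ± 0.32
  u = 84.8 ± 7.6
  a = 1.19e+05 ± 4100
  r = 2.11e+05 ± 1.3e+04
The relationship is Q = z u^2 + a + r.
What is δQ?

Let p = z·u^2 = 3.78e+05. δp/p = √((1·δz/z)² + (2·δu/u)²) = √(3.72e-05 + 0.0321) = 0.179, so δp = 67700.
Q = p + a + r: δQ = √(δp² + δa² + δr²) = √(4.58e+09 + 1.68e+07 + 1.69e+08) = 69100

69100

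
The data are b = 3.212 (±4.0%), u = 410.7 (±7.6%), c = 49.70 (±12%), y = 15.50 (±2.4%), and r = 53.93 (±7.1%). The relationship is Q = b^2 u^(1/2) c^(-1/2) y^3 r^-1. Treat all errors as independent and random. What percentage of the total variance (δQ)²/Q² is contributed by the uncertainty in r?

(δQ/Q)² = (2·δb/b)² + (½·δu/u)² + (−½·δc/c)² + (3·δy/y)² + (-1·δr/r)²
  b term: (2×0.0400)² = 0.00640
  u term: (0.5×0.0760)² = 0.00144
  c term: (-0.5×0.120)² = 0.00360
  y term: (3×0.0240)² = 0.00518
  r term: (-1×0.0710)² = 0.00504
Total = 0.0217. Share from r = 0.00504/0.0217 = 0.233.

23.3%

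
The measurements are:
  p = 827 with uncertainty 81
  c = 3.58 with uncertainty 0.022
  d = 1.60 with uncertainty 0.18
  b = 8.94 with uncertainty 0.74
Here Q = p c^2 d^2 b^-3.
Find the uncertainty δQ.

For a monomial Q ∝ p, c^2, d^2, b^-3, fractional errors add in quadrature:
  (1·δp/p)² = (1×0.0979)² = 0.00959;  (2·δc/c)² = (2×0.00615)² = 0.000151;  (2·δd/d)² = (2×0.112)² = 0.0506;  (-3·δb/b)² = (-3×0.0828)² = 0.0617
δQ/Q = √(0.122) = 0.349
Q = 38.0, so δQ = 0.349 × 38.0 = 13.3.

13.3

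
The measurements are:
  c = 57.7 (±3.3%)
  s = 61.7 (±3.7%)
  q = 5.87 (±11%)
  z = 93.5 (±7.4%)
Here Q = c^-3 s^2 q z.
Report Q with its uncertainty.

10.9 ± 1.97

Since Q is a product/quotient, work with relative uncertainties:
  (-3·δc/c)² = (-3×0.0330)² = 0.00980;  (2·δs/s)² = (2×0.0370)² = 0.00548;  (1·δq/q)² = (1×0.110)² = 0.0121;  (1·δz/z)² = (1×0.0740)² = 0.00548
δQ/Q = √(0.0329) = 0.181
Q = 10.9, so δQ = 0.181 × 10.9 = 1.97.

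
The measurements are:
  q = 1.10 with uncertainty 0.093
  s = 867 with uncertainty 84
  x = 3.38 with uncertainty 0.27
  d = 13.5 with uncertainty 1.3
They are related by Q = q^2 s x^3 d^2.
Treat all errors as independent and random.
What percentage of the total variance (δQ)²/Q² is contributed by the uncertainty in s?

(δQ/Q)² = (2·δq/q)² + (1·δs/s)² + (3·δx/x)² + (2·δd/d)²
  q term: (2×0.0845)² = 0.0286
  s term: (1×0.0969)² = 0.00939
  x term: (3×0.0799)² = 0.0574
  d term: (2×0.0963)² = 0.0371
Total = 0.133. Share from s = 0.00939/0.133 = 0.0708.

7.08%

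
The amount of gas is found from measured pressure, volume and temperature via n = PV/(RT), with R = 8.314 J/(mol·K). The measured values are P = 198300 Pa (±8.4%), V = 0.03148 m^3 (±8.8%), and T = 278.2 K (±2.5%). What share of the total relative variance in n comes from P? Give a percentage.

(δn/n)² = (1·δP/P)² + (1·δV/V)² + (-1·δT/T)²
  P term: (1×0.0840)² = 0.00706
  V term: (1×0.0880)² = 0.00774
  T term: (-1×0.0250)² = 0.000625
Total = 0.0154. Share from P = 0.00706/0.0154 = 0.457.

45.7%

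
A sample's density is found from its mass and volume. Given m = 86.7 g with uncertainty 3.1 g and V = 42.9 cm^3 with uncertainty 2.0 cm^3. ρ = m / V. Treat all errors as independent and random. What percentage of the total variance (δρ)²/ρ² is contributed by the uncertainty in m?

37.0%

(δρ/ρ)² = (1·δm/m)² + (-1·δV/V)²
  m term: (1×0.0358)² = 0.00128
  V term: (-1×0.0466)² = 0.00217
Total = 0.00345. Share from m = 0.00128/0.00345 = 0.370.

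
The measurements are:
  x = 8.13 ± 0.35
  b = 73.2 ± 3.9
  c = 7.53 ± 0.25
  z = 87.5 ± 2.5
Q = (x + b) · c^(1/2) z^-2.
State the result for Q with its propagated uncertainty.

Let u = x + b = 81.3. δu = √(δx² + δb²) = √(0.122 + 15.2) = 3.92, so δu/u = 0.0481.
Q is then a monomial in u, c, z:
δQ/Q = √((δu/u)² + (½·δc/c)² + (-2·δz/z)²) = √(0.00232 + 0.000276 + 0.00327) = 0.0765
Q = 0.0291, so δQ = 0.0765 × 0.0291 = 0.00223.

0.0291 ± 0.00223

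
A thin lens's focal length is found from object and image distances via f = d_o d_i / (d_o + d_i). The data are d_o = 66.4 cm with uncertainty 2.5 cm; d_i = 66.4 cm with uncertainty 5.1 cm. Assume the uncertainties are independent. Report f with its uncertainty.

∂f/∂d_o = (d_i/(d_o+d_i))² = 0.250;  ∂f/∂d_i = (d_o/(d_o+d_i))² = 0.250
δf = √((∂f/∂d_o · δd_o)² + (∂f/∂d_i · δd_i)²) = √(0.391 + 1.63) = 1.42 cm
f = 33.2 cm.

33.2 ± 1.42 cm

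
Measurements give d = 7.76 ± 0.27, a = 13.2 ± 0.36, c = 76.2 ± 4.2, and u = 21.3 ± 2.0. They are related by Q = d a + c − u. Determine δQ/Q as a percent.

Let p = d·a = 102. δp/p = √((1·δd/d)² + (1·δa/a)²) = √(0.00121 + 0.000744) = 0.0442, so δp = 4.53.
Q = p + c − u: δQ = √(δp² + δc² + δu²) = √(20.5 + 17.6 + 4.00) = 6.49
Q = 157, so δQ/Q = 6.49/157 = 0.0413.

4.13%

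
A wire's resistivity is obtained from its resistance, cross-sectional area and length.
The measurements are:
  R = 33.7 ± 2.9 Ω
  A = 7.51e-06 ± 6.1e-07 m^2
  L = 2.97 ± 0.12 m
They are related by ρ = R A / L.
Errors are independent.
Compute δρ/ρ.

Relative error in a monomial: (δρ/ρ)² = Σ (nᵢ · δxᵢ/xᵢ)².
  (1·δR/R)² = (1×0.0861)² = 0.00741;  (1·δA/A)² = (1×0.0812)² = 0.00660;  (-1·δL/L)² = (-1×0.0404)² = 0.00163
δρ/ρ = √(0.0156) = 0.125

0.125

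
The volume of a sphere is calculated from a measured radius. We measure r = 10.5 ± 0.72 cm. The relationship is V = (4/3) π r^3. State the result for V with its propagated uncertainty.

V ∝ r^3, so δV/V = |3| · δr/r = 3 × 0.0686 = 0.206.
V = 4850 cm^3, so δV = 0.206 × 4850 = 998 cm^3.

4850 ± 998 cm^3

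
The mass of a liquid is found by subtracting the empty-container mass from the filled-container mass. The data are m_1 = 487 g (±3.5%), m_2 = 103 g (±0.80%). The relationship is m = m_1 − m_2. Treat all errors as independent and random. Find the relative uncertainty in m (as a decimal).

Sums and differences: (δm)² = Σ (cᵢ δxᵢ)².
  (δm_1)² = 291;  (δm_2)² = 0.679
δm = √(291) = 17.1 g
m = 384 g, so δm/m = 17.1/384 = 0.0444.

0.0444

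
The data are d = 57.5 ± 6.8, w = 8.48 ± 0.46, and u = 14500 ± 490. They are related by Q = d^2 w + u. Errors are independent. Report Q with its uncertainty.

42500 ± 6820

Let p = d^2·w = 28000. δp/p = √((2·δd/d)² + (1·δw/w)²) = √(0.0559 + 0.00294) = 0.243, so δp = 6800.
Q = p + u: δQ = √(δp² + δu²) = √(4.63e+07 + 2.4e+05) = 6820
Q = 42500.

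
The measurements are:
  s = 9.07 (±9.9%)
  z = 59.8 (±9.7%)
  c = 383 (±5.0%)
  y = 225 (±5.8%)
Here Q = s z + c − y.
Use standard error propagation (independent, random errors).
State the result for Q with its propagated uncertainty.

700 ± 78.7

Let p = s·z = 542. δp/p = √((1·δs/s)² + (1·δz/z)²) = √(0.00980 + 0.00941) = 0.139, so δp = 75.2.
Q = p + c − y: δQ = √(δp² + δc² + δy²) = √(5650 + 367 + 170) = 78.7
Q = 700.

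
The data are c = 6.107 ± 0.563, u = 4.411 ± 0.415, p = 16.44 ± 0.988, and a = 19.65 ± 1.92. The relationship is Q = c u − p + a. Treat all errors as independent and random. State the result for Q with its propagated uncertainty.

30.15 ± 4.15

Let w = c·u = 26.94. δw/w = √((1·δc/c)² + (1·δu/u)²) = √(0.00850 + 0.00885) = 0.132, so δw = 3.55.
Q = w − p + a: δQ = √(δw² + δp² + δa²) = √(12.6 + 0.976 + 3.69) = 4.15
Q = 30.15.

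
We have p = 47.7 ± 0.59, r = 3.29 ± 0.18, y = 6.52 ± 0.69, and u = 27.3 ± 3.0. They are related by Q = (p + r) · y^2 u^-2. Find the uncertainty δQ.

0.888

Let w = p + r = 51.0. δw = √(δp² + δr²) = √(0.348 + 0.0324) = 0.617, so δw/w = 0.0121.
Q is then a monomial in w, y, u:
δQ/Q = √((δw/w)² + (2·δy/y)² + (-2·δu/u)²) = √(0.000146 + 0.0448 + 0.0483) = 0.305
Q = 2.91, so δQ = 0.305 × 2.91 = 0.888.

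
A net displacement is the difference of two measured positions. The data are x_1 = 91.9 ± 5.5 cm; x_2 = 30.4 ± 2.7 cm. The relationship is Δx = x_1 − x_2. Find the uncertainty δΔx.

6.13 cm

Δx is a linear combination, so absolute uncertainties add in quadrature:
  (δx_1)² = 30.2;  (δx_2)² = 7.29
δΔx = √(37.5) = 6.13 cm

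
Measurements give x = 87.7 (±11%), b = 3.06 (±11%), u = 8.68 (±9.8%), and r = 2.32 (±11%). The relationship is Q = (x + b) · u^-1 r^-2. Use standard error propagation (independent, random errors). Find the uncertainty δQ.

Let w = x + b = 90.8. δw = √(δx² + δb²) = √(93.1 + 0.113) = 9.65, so δw/w = 0.106.
Q is then a monomial in w, u, r:
δQ/Q = √((δw/w)² + (-1·δu/u)² + (-2·δr/r)²) = √(0.0113 + 0.00960 + 0.0484) = 0.263
Q = 1.94, so δQ = 0.263 × 1.94 = 0.511.

0.511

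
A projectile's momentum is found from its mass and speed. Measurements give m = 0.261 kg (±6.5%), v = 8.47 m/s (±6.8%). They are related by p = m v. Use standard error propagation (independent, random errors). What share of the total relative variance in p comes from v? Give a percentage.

(δp/p)² = (1·δm/m)² + (1·δv/v)²
  m term: (1×0.0650)² = 0.00423
  v term: (1×0.0680)² = 0.00462
Total = 0.00885. Share from v = 0.00462/0.00885 = 0.523.

52.3%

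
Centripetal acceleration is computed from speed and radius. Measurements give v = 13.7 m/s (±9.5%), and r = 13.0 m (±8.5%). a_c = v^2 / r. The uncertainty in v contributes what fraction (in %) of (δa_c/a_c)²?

(δa_c/a_c)² = (2·δv/v)² + (-1·δr/r)²
  v term: (2×0.0950)² = 0.0361
  r term: (-1×0.0850)² = 0.00722
Total = 0.0433. Share from v = 0.0361/0.0433 = 0.833.

83.3%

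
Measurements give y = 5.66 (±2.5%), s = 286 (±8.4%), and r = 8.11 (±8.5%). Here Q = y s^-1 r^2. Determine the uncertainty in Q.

0.249

Since Q is a product/quotient, work with relative uncertainties:
  (1·δy/y)² = (1×0.0250)² = 0.000625;  (-1·δs/s)² = (-1×0.0840)² = 0.00706;  (2·δr/r)² = (2×0.0850)² = 0.0289
δQ/Q = √(0.0366) = 0.191
Q = 1.30, so δQ = 0.191 × 1.30 = 0.249.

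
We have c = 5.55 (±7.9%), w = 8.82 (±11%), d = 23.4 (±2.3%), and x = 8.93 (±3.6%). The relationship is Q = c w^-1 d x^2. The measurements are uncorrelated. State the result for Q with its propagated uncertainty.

Q is a product of powers, so relative uncertainties combine in quadrature:
  (1·δc/c)² = (1×0.0790)² = 0.00624;  (-1·δw/w)² = (-1×0.110)² = 0.0121;  (1·δd/d)² = (1×0.0230)² = 0.000529;  (2·δx/x)² = (2×0.0360)² = 0.00518
δQ/Q = √(0.0241) = 0.155
Q = 1170, so δQ = 0.155 × 1170 = 182.

1170 ± 182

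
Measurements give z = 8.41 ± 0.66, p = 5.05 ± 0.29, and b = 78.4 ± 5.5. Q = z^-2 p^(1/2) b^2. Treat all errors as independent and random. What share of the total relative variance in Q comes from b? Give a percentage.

(δQ/Q)² = (-2·δz/z)² + (½·δp/p)² + (2·δb/b)²
  z term: (-2×0.0785)² = 0.0246
  p term: (0.5×0.0574)² = 0.000824
  b term: (2×0.0702)² = 0.0197
Total = 0.0451. Share from b = 0.0197/0.0451 = 0.436.

43.6%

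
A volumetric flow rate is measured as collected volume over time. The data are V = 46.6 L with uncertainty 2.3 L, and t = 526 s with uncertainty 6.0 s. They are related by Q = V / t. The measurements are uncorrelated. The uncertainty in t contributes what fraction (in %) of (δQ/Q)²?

5.07%

(δQ/Q)² = (1·δV/V)² + (-1·δt/t)²
  V term: (1×0.0494)² = 0.00244
  t term: (-1×0.0114)² = 0.000130
Total = 0.00257. Share from t = 0.000130/0.00257 = 0.0507.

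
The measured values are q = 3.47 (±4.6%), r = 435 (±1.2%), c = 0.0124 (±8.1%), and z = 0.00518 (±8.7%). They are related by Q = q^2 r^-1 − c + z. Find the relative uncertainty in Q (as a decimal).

0.137

Let p = q^2·r^-1 = 0.0277. δp/p = √((2·δq/q)² + (-1·δr/r)²) = √(0.00846 + 0.000144) = 0.0928, so δp = 0.00257.
Q = p − c + z: δQ = √(δp² + δc² + δz²) = √(6.6e-06 + 1.01e-06 + 2.03e-07) = 0.00279
Q = 0.0205, so δQ/Q = 0.00279/0.0205 = 0.137.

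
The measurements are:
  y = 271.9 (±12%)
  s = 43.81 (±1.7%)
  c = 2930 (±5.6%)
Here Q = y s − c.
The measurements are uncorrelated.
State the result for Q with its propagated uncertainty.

Let p = y·s = 11910. δp/p = √((1·δy/y)² + (1·δs/s)²) = √(0.0144 + 0.000289) = 0.121, so δp = 1440.
Q = p − c: δQ = √(δp² + δc²) = √(2.08e+06 + 26900) = 1450
Q = 8982.

8982 ± 1450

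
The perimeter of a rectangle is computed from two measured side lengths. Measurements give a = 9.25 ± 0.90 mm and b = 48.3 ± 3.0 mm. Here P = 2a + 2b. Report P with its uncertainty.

115 ± 6.26 mm

Absolute uncertainties add in quadrature for a linear combination:
  (2·δa)² = 3.24;  (2·δb)² = 36.0
δP = √(39.2) = 6.26 mm
P = 115 mm.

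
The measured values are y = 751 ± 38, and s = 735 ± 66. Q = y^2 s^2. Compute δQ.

For a monomial Q ∝ y^2, s^2, fractional errors add in quadrature:
  (2·δy/y)² = (2×0.0506)² = 0.0102;  (2·δs/s)² = (2×0.0898)² = 0.0323
δQ/Q = √(0.0425) = 0.206
Q = 3.05e+11, so δQ = 0.206 × 3.05e+11 = 6.28e+10.

6.28e+10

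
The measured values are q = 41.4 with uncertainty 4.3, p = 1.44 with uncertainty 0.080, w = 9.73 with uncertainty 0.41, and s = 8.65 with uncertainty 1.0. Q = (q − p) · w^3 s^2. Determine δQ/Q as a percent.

28.5%

Let u = q − p = 40.0. δu = √(δq² + δp²) = √(18.5 + 0.00640) = 4.30, so δu/u = 0.108.
Q is then a monomial in u, w, s:
δQ/Q = √((δu/u)² + (3·δw/w)² + (2·δs/s)²) = √(0.0116 + 0.0160 + 0.0535) = 0.285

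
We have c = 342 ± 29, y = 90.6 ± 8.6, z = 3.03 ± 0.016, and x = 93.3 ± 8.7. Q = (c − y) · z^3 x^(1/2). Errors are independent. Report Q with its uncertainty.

67600 ± 8780

Let u = c − y = 251. δu = √(δc² + δy²) = √(841 + 74.0) = 30.2, so δu/u = 0.120.
Q is then a monomial in u, z, x:
δQ/Q = √((δu/u)² + (3·δz/z)² + (½·δx/x)²) = √(0.0145 + 0.000251 + 0.00217) = 0.130
Q = 67600, so δQ = 0.130 × 67600 = 8780.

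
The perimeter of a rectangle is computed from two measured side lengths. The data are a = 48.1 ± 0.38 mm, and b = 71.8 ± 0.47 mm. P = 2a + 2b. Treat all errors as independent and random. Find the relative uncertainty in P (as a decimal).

For a sum/difference, combine absolute errors in quadrature:
  (2·δa)² = 0.578;  (2·δb)² = 0.884
δP = √(1.46) = 1.21 mm
P = 240 mm, so δP/P = 1.21/240 = 0.00504.

0.00504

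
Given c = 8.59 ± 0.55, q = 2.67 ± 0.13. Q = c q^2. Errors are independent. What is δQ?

Since Q is a product/quotient, work with relative uncertainties:
  (1·δc/c)² = (1×0.0640)² = 0.00410;  (2·δq/q)² = (2×0.0487)² = 0.00948
δQ/Q = √(0.0136) = 0.117
Q = 61.2, so δQ = 0.117 × 61.2 = 7.14.

7.14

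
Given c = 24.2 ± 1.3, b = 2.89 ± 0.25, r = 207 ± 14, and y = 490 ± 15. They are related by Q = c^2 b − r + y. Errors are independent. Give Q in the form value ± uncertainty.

1980 ± 234

Let p = c^2·b = 1690. δp/p = √((2·δc/c)² + (1·δb/b)²) = √(0.0115 + 0.00748) = 0.138, so δp = 233.
Q = p − r + y: δQ = √(δp² + δr² + δy²) = √(54500 + 196 + 225) = 234
Q = 1980.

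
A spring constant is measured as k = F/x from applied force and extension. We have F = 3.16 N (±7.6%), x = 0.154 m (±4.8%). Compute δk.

1.84 N/m

Products/powers → add relative errors in quadrature, weighted by exponent:
  (1·δF/F)² = (1×0.0760)² = 0.00578;  (-1·δx/x)² = (-1×0.0480)² = 0.00230
δk/k = √(0.00808) = 0.0899
k = 20.5 N/m, so δk = 0.0899 × 20.5 = 1.84 N/m.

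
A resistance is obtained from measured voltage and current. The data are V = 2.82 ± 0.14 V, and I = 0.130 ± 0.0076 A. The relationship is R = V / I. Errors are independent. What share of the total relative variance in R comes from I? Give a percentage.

58.1%

(δR/R)² = (1·δV/V)² + (-1·δI/I)²
  V term: (1×0.0496)² = 0.00246
  I term: (-1×0.0585)² = 0.00342
Total = 0.00588. Share from I = 0.00342/0.00588 = 0.581.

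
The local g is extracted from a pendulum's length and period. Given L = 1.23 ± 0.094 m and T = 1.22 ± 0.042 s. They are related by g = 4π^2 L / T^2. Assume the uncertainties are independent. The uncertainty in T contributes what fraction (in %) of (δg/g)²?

(δg/g)² = (1·δL/L)² + (-2·δT/T)²
  L term: (1×0.0764)² = 0.00584
  T term: (-2×0.0344)² = 0.00474
Total = 0.0106. Share from T = 0.00474/0.0106 = 0.448.

44.8%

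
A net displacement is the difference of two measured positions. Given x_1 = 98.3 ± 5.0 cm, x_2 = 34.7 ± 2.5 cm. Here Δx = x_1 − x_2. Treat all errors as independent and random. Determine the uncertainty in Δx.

Each term contributes (cᵢ δxᵢ)² to (δΔx)²:
  (δx_1)² = 25.0;  (δx_2)² = 6.25
δΔx = √(31.2) = 5.59 cm

5.59 cm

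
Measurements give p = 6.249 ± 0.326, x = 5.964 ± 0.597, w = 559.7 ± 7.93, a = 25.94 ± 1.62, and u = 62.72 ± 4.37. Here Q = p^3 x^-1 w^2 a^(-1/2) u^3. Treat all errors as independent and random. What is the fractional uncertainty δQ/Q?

Q is a product of powers, so relative uncertainties combine in quadrature:
  (3·δp/p)² = (3×0.0522)² = 0.0245;  (-1·δx/x)² = (-1×0.100)² = 0.0100;  (2·δw/w)² = (2×0.0142)² = 0.000803;  (−½·δa/a)² = (-0.5×0.0625)² = 0.000975;  (3·δu/u)² = (3×0.0697)² = 0.0437
δQ/Q = √(0.0800) = 0.283

0.283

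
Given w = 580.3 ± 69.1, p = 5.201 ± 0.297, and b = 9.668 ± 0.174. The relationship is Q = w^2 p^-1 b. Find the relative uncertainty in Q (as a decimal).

Products/powers → add relative errors in quadrature, weighted by exponent:
  (2·δw/w)² = (2×0.119)² = 0.0567;  (-1·δp/p)² = (-1×0.0571)² = 0.00326;  (1·δb/b)² = (1×0.0180)² = 0.000324
δQ/Q = √(0.0603) = 0.246

0.246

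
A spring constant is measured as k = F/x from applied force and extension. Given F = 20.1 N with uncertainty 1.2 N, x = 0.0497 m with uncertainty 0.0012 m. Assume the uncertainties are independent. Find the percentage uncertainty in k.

Since k is a product/quotient, work with relative uncertainties:
  (1·δF/F)² = (1×0.0597)² = 0.00356;  (-1·δx/x)² = (-1×0.0241)² = 0.000583
δk/k = √(0.00415) = 0.0644

6.44%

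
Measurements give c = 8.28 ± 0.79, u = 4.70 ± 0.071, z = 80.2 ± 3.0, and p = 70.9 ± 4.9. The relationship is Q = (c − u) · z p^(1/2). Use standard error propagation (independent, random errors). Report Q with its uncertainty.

2420 ± 550

Let w = c − u = 3.58. δw = √(δc² + δu²) = √(0.624 + 0.00504) = 0.793, so δw/w = 0.222.
Q is then a monomial in w, z, p:
δQ/Q = √((δw/w)² + (1·δz/z)² + (½·δp/p)²) = √(0.0491 + 0.00140 + 0.00119) = 0.227
Q = 2420, so δQ = 0.227 × 2420 = 550.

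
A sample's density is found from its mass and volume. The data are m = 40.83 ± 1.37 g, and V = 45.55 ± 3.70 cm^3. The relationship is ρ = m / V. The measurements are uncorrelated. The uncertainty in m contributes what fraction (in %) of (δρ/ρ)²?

(δρ/ρ)² = (1·δm/m)² + (-1·δV/V)²
  m term: (1×0.0336)² = 0.00113
  V term: (-1×0.0812)² = 0.00660
Total = 0.00772. Share from m = 0.00113/0.00772 = 0.146.

14.6%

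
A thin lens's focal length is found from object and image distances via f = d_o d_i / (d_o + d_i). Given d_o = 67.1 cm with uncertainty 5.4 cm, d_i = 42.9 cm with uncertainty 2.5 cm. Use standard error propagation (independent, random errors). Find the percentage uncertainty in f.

∂f/∂d_o = (d_i/(d_o+d_i))² = 0.152;  ∂f/∂d_i = (d_o/(d_o+d_i))² = 0.372
δf = √((∂f/∂d_o · δd_o)² + (∂f/∂d_i · δd_i)²) = √(0.675 + 0.865) = 1.24 cm
f = 26.2 cm, so δf/f = 1.24/26.2 = 0.0474.

4.74%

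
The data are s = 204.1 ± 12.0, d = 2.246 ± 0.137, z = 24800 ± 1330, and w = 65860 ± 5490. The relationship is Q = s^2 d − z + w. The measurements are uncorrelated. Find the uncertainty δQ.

Let p = s^2·d = 93560. δp/p = √((2·δs/s)² + (1·δd/d)²) = √(0.0138 + 0.00372) = 0.132, so δp = 12400.
Q = p − z + w: δQ = √(δp² + δz² + δw²) = √(1.54e+08 + 1.77e+06 + 3.01e+07) = 13600

13600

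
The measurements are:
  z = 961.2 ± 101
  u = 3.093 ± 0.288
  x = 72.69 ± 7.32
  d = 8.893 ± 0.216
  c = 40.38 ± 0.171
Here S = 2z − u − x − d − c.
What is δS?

202

Each term contributes (cᵢ δxᵢ)² to (δS)²:
  (2·δz)² = 40800;  (δu)² = 0.0829;  (δx)² = 53.6;  (δd)² = 0.0467;  (δc)² = 0.0292
δS = √(40900) = 202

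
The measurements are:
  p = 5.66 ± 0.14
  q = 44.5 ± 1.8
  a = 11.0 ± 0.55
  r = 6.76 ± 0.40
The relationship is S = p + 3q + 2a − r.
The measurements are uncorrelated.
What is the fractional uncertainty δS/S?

Absolute uncertainties add in quadrature for a linear combination:
  (δp)² = 0.0196;  (3·δq)² = 29.2;  (2·δa)² = 1.21;  (δr)² = 0.160
δS = √(30.5) = 5.53
S = 154, so δS/S = 5.53/154 = 0.0358.

0.0358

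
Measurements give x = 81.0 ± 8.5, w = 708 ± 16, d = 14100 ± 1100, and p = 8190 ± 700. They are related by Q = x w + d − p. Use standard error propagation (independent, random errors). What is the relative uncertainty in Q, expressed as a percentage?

Let h = x·w = 57300. δh/h = √((1·δx/x)² + (1·δw/w)²) = √(0.0110 + 0.000511) = 0.107, so δh = 6160.
Q = h + d − p: δQ = √(δh² + δd² + δp²) = √(3.79e+07 + 1.21e+06 + 4.9e+05) = 6290
Q = 63300, so δQ/Q = 6290/63300 = 0.0995.

9.95%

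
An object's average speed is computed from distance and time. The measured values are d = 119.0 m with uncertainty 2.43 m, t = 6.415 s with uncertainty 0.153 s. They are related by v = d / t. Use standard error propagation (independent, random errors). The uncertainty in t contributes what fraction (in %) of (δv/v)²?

(δv/v)² = (1·δd/d)² + (-1·δt/t)²
  d term: (1×0.0204)² = 0.000417
  t term: (-1×0.0239)² = 0.000569
Total = 0.000986. Share from t = 0.000569/0.000986 = 0.577.

57.7%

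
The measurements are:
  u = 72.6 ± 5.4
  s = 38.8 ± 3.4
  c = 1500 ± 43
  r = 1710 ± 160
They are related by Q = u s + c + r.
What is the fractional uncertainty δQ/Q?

0.0603

Let p = u·s = 2820. δp/p = √((1·δu/u)² + (1·δs/s)²) = √(0.00553 + 0.00768) = 0.115, so δp = 324.
Q = p + c + r: δQ = √(δp² + δc² + δr²) = √(1.05e+05 + 1850 + 25600) = 364
Q = 6030, so δQ/Q = 364/6030 = 0.0603.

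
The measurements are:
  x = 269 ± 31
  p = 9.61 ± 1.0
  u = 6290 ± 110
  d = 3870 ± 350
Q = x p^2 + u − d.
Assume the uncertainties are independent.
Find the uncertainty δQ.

5920

Let w = x·p^2 = 24800. δw/w = √((1·δx/x)² + (2·δp/p)²) = √(0.0133 + 0.0433) = 0.238, so δw = 5910.
Q = w + u − d: δQ = √(δw² + δu² + δd²) = √(3.49e+07 + 12100 + 1.22e+05) = 5920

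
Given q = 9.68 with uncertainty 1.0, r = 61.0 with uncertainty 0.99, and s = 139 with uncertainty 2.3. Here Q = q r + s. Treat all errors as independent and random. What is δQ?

Let p = q·r = 590. δp/p = √((1·δq/q)² + (1·δr/r)²) = √(0.0107 + 0.000263) = 0.105, so δp = 61.7.
Q = p + s: δQ = √(δp² + δs²) = √(3810 + 5.29) = 61.8

61.8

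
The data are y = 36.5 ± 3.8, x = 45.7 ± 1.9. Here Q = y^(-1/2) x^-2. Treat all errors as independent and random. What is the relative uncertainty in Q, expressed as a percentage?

Products/powers → add relative errors in quadrature, weighted by exponent:
  (−½·δy/y)² = (-0.5×0.104)² = 0.00271;  (-2·δx/x)² = (-2×0.0416)² = 0.00691
δQ/Q = √(0.00962) = 0.0981

9.81%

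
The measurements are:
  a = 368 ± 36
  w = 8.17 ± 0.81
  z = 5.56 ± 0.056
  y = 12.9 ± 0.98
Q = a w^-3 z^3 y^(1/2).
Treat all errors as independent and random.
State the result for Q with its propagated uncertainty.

417 ± 132

Since Q is a product/quotient, work with relative uncertainties:
  (1·δa/a)² = (1×0.0978)² = 0.00957;  (-3·δw/w)² = (-3×0.0991)² = 0.0885;  (3·δz/z)² = (3×0.0101)² = 0.000913;  (½·δy/y)² = (0.5×0.0760)² = 0.00144
δQ/Q = √(0.100) = 0.317
Q = 417, so δQ = 0.317 × 417 = 132.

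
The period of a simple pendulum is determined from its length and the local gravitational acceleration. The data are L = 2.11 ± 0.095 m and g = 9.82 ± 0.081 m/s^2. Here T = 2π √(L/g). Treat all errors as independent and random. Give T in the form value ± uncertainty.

T is a product of powers, so relative uncertainties combine in quadrature:
  (½·δL/L)² = (0.5×0.0450)² = 0.000507;  (−½·δg/g)² = (-0.5×0.00825)² = 1.7e-05
δT/T = √(0.000524) = 0.0229
T = 2.91 s, so δT = 0.0229 × 2.91 = 0.0667 s.

2.91 ± 0.0667 s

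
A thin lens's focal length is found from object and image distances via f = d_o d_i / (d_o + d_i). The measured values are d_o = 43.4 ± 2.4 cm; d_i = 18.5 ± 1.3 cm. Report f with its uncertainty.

13.0 ± 0.674 cm

∂f/∂d_o = (d_i/(d_o+d_i))² = 0.0893;  ∂f/∂d_i = (d_o/(d_o+d_i))² = 0.492
δf = √((∂f/∂d_o · δd_o)² + (∂f/∂d_i · δd_i)²) = √(0.0460 + 0.408) = 0.674 cm
f = 13.0 cm.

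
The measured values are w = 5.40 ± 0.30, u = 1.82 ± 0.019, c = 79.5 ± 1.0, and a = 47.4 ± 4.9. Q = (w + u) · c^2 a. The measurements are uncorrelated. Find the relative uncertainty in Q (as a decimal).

Let h = w + u = 7.22. δh = √(δw² + δu²) = √(0.0900 + 0.000361) = 0.301, so δh/h = 0.0416.
Q is then a monomial in h, c, a:
δQ/Q = √((δh/h)² + (2·δc/c)² + (1·δa/a)²) = √(0.00173 + 0.000633 + 0.0107) = 0.114

0.114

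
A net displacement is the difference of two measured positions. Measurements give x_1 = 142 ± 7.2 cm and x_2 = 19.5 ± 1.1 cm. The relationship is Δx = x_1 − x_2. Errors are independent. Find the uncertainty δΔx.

For a sum/difference, combine absolute errors in quadrature:
  (δx_1)² = 51.8;  (δx_2)² = 1.21
δΔx = √(53.1) = 7.28 cm

7.28 cm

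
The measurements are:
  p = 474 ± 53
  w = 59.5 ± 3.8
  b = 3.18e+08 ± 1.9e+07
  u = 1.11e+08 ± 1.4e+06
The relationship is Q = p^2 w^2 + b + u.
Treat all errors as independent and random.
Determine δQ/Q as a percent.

16.8%

Let h = p^2·w^2 = 7.95e+08. δh/h = √((2·δp/p)² + (2·δw/w)²) = √(0.0500 + 0.0163) = 0.258, so δh = 2.05e+08.
Q = h + b + u: δQ = √(δh² + δb² + δu²) = √(4.2e+16 + 3.61e+14 + 1.96e+12) = 2.06e+08
Q = 1.22e+09, so δQ/Q = 2.06e+08/1.22e+09 = 0.168.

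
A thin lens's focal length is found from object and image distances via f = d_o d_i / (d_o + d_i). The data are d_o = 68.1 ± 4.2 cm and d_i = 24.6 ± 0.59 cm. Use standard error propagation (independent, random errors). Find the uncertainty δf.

0.435 cm

∂f/∂d_o = (d_i/(d_o+d_i))² = 0.0704;  ∂f/∂d_i = (d_o/(d_o+d_i))² = 0.540
δf = √((∂f/∂d_o · δd_o)² + (∂f/∂d_i · δd_i)²) = √(0.0875 + 0.101) = 0.435 cm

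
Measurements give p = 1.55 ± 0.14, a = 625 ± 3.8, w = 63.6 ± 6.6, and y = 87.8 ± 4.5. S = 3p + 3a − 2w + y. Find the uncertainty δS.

18.0

Sums and differences: (δS)² = Σ (cᵢ δxᵢ)².
  (3·δp)² = 0.176;  (3·δa)² = 130;  (2·δw)² = 174;  (δy)² = 20.2
δS = √(325) = 18.0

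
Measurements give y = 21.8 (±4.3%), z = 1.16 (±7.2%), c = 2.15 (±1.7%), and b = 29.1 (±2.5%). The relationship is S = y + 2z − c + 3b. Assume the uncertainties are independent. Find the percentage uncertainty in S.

Sums and differences: (δS)² = Σ (cᵢ δxᵢ)².
  (δy)² = 0.879;  (2·δz)² = 0.0279;  (δc)² = 0.00134;  (3·δb)² = 4.76
δS = √(5.67) = 2.38
S = 109, so δS/S = 2.38/109 = 0.0218.

2.18%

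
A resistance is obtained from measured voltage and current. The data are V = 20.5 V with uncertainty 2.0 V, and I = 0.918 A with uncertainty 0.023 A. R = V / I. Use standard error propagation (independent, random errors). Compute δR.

2.25 Ω

Each factor contributes (exponent × relative error)² to (δR/R)²:
  (1·δV/V)² = (1×0.0976)² = 0.00952;  (-1·δI/I)² = (-1×0.0251)² = 0.000628
δR/R = √(0.0101) = 0.101
R = 22.3 Ω, so δR = 0.101 × 22.3 = 2.25 Ω.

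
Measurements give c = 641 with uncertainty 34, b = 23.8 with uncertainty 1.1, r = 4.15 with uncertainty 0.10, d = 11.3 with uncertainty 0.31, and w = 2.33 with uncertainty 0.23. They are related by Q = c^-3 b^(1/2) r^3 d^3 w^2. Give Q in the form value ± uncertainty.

0.0104 ± 0.00287

Relative error in a monomial: (δQ/Q)² = Σ (nᵢ · δxᵢ/xᵢ)².
  (-3·δc/c)² = (-3×0.0530)² = 0.0253;  (½·δb/b)² = (0.5×0.0462)² = 0.000534;  (3·δr/r)² = (3×0.0241)² = 0.00523;  (3·δd/d)² = (3×0.0274)² = 0.00677;  (2·δw/w)² = (2×0.0987)² = 0.0390
δQ/Q = √(0.0768) = 0.277
Q = 0.0104, so δQ = 0.277 × 0.0104 = 0.00287.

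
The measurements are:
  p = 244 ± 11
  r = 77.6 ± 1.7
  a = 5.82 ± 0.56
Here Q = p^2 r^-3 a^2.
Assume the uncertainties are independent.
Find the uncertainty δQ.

0.960

Since Q is a product/quotient, work with relative uncertainties:
  (2·δp/p)² = (2×0.0451)² = 0.00813;  (-3·δr/r)² = (-3×0.0219)² = 0.00432;  (2·δa/a)² = (2×0.0962)² = 0.0370
δQ/Q = √(0.0495) = 0.222
Q = 4.32, so δQ = 0.222 × 4.32 = 0.960.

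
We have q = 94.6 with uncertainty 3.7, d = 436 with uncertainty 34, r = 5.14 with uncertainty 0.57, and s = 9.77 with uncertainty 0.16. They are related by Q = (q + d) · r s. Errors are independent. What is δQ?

Let u = q + d = 531. δu = √(δq² + δd²) = √(13.7 + 1160) = 34.2, so δu/u = 0.0645.
Q is then a monomial in u, r, s:
δQ/Q = √((δu/u)² + (1·δr/r)² + (1·δs/s)²) = √(0.00415 + 0.0123 + 0.000268) = 0.129
Q = 26600, so δQ = 0.129 × 26600 = 3450.

3450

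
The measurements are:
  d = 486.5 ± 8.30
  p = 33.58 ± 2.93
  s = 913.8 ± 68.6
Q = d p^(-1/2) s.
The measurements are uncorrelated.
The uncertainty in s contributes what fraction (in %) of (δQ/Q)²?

72.0%

(δQ/Q)² = (1·δd/d)² + (−½·δp/p)² + (1·δs/s)²
  d term: (1×0.0171)² = 0.000291
  p term: (-0.5×0.0873)² = 0.00190
  s term: (1×0.0751)² = 0.00564
Total = 0.00783. Share from s = 0.00564/0.00783 = 0.720.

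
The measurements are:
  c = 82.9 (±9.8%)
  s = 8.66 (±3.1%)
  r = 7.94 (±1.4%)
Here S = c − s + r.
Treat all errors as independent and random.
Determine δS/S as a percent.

S is a linear combination, so absolute uncertainties add in quadrature:
  (δc)² = 66.0;  (δs)² = 0.0721;  (δr)² = 0.0124
δS = √(66.1) = 8.13
S = 82.2, so δS/S = 8.13/82.2 = 0.0989.

9.89%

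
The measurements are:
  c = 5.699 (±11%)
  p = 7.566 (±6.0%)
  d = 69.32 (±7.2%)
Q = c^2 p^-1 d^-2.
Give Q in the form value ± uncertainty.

0.0008933 ± 0.000241

Since Q is a product/quotient, work with relative uncertainties:
  (2·δc/c)² = (2×0.110)² = 0.0484;  (-1·δp/p)² = (-1×0.0600)² = 0.00360;  (-2·δd/d)² = (-2×0.0720)² = 0.0207
δQ/Q = √(0.0727) = 0.270
Q = 0.0008933, so δQ = 0.270 × 0.0008933 = 0.000241.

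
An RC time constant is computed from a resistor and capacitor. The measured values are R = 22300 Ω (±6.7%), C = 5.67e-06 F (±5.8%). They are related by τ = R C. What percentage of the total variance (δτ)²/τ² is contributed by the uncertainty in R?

(δτ/τ)² = (1·δR/R)² + (1·δC/C)²
  R term: (1×0.0670)² = 0.00449
  C term: (1×0.0580)² = 0.00336
Total = 0.00785. Share from R = 0.00449/0.00785 = 0.572.

57.2%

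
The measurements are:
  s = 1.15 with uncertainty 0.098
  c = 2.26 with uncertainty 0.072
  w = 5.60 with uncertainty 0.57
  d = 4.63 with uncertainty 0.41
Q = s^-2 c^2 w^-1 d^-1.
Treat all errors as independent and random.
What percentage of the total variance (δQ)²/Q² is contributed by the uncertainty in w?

20.2%

(δQ/Q)² = (-2·δs/s)² + (2·δc/c)² + (-1·δw/w)² + (-1·δd/d)²
  s term: (-2×0.0852)² = 0.0290
  c term: (2×0.0319)² = 0.00406
  w term: (-1×0.102)² = 0.0104
  d term: (-1×0.0886)² = 0.00784
Total = 0.0513. Share from w = 0.0104/0.0513 = 0.202.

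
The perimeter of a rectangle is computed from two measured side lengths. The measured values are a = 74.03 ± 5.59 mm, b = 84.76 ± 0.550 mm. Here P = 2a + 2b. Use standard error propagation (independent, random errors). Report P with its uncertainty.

317.6 ± 11.2 mm

Sums and differences: (δP)² = Σ (cᵢ δxᵢ)².
  (2·δa)² = 125;  (2·δb)² = 1.21
δP = √(126) = 11.2 mm
P = 317.6 mm.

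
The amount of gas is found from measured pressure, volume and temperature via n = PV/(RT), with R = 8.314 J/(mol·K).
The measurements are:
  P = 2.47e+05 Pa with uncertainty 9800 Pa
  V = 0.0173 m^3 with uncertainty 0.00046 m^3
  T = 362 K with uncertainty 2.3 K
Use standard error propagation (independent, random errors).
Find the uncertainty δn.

0.0684 mol

For a monomial n ∝ P, V, T^-1, fractional errors add in quadrature:
  (1·δP/P)² = (1×0.0397)² = 0.00157;  (1·δV/V)² = (1×0.0266)² = 0.000707;  (-1·δT/T)² = (-1×0.00635)² = 4.04e-05
δn/n = √(0.00232) = 0.0482
n = 1.42 mol, so δn = 0.0482 × 1.42 = 0.0684 mol.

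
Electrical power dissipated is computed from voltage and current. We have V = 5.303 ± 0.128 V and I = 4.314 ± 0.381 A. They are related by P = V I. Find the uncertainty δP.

2.09 W

Products/powers → add relative errors in quadrature, weighted by exponent:
  (1·δV/V)² = (1×0.0241)² = 0.000583;  (1·δI/I)² = (1×0.0883)² = 0.00780
δP/P = √(0.00838) = 0.0916
P = 22.88 W, so δP = 0.0916 × 22.88 = 2.09 W.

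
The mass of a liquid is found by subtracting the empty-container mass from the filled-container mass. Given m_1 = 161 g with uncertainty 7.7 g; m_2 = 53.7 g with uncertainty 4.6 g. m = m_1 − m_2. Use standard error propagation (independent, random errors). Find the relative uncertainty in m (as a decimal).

Absolute uncertainties add in quadrature for a linear combination:
  (δm_1)² = 59.3;  (δm_2)² = 21.2
δm = √(80.5) = 8.97 g
m = 107 g, so δm/m = 8.97/107 = 0.0836.

0.0836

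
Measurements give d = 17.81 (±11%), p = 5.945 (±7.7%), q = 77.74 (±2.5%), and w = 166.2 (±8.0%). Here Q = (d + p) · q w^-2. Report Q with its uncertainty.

Let u = d + p = 23.75. δu = √(δd² + δp²) = √(3.84 + 0.210) = 2.01, so δu/u = 0.0847.
Q is then a monomial in u, q, w:
δQ/Q = √((δu/u)² + (1·δq/q)² + (-2·δw/w)²) = √(0.00717 + 0.000625 + 0.0256) = 0.183
Q = 0.06686, so δQ = 0.183 × 0.06686 = 0.0122.

0.06686 ± 0.0122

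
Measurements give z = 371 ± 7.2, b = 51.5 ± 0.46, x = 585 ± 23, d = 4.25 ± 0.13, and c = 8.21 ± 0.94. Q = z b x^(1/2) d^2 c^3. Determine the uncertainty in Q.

Products/powers → add relative errors in quadrature, weighted by exponent:
  (1·δz/z)² = (1×0.0194)² = 0.000377;  (1·δb/b)² = (1×0.00893)² = 7.98e-05;  (½·δx/x)² = (0.5×0.0393)² = 0.000386;  (2·δd/d)² = (2×0.0306)² = 0.00374;  (3·δc/c)² = (3×0.114)² = 0.118
δQ/Q = √(0.123) = 0.350
Q = 4.62e+09, so δQ = 0.350 × 4.62e+09 = 1.62e+09.

1.62e+09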